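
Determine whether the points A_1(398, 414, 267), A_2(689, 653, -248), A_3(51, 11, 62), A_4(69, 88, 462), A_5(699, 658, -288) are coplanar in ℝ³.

Yes

The plane through A_1, A_2, A_3 has normal n = A_1A_2 × A_1A_3 = (-256540, 238360, -34340) and equation n·P = -12590660.
Checking the remaining points: n·A_4 = -12590660, n·A_5 = -12590660.
All equal -12590660, so all 5 points lie in one plane.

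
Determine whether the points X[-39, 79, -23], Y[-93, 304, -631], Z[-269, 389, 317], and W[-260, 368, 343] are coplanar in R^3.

No

With X as base: XY = (-54, 225, -608), XZ = (-230, 310, 340), XW = (-221, 289, 366).
XZ × XW = (15200, 9040, 2040).
XY · (XZ × XW) = -27120.
Since -27120 ≠ 0, the four points are not coplanar.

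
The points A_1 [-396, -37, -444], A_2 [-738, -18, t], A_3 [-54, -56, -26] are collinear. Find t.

-862

Direction A_1A_3 = (342, -19, 418). From the x-coordinate of A_2, the parameter along the line is τ = (-738 − (-396))/342 = -1.
Then t = (-444) + (-1)·(418) = -862.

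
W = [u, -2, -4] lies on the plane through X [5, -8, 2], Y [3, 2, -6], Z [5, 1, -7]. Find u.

A normal to the plane is n = XY × XZ = (-18, -18, -18).
W lies in the plane iff n · XW = 0.
This gives (-18)u + (90) = 0, so u = 5.

5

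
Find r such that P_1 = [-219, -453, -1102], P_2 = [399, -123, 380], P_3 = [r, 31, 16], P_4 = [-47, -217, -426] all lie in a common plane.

Normal to plane P_1P_2P_4: n = (-126672, -162864, 89088); plane equation n·P = 3343584.
Requiring n·P_3 = 3343584: (-126672)r + (-3623376) = 3343584.
So r = -55.

-55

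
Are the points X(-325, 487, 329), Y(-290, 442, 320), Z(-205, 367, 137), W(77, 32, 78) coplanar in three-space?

No

The four points are coplanar iff the 3×3 determinant with rows XY, XZ, XW is zero.
Rows: (35, -45, -9), (120, -120, -192), (402, -455, -251).
Expanding along the first row: (35)(-57240) − (-45)(47064) + (-9)(-6360) = 171720.
Nonzero ⇒ not coplanar.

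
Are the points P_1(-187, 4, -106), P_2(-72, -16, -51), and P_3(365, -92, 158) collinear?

Yes

P_1P_2 = (115, -20, 55), P_1P_3 = (552, -96, 264).
P_1P_2 × P_1P_3 = (0, 0, 0).
The cross product vanishes, so the three points are collinear.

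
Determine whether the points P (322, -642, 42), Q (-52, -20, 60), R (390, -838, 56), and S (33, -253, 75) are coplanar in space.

Yes

With P as base: PQ = (-374, 622, 18), PR = (68, -196, 14), PS = (-289, 389, 33).
PR × PS = (-11914, -6290, -30192).
PQ · (PR × PS) = 0.
The scalar triple product vanishes, so the four points are coplanar.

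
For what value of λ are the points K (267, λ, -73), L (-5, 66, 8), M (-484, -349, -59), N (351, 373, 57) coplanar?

Coplanarity ⇔ det[KL; KM; KN] = 0.
Expanding, this is linear in λ: (381)λ + (-33147) = 0.
So λ = 87.

87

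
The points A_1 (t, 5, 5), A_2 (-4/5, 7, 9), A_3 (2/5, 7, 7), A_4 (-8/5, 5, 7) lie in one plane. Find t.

Coplanarity ⇔ det[A_1A_2; A_1A_3; A_1A_4] = 0.
Expanding, this is linear in t: (4)t + (8/5) = 0.
So t = -2/5.

-2/5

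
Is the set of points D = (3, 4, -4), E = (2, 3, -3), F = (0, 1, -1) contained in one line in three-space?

Yes

DE = (-1, -1, 1), DF = (-3, -3, 3).
DE × DF = (0, 0, 0).
The cross product vanishes, so the three points are collinear.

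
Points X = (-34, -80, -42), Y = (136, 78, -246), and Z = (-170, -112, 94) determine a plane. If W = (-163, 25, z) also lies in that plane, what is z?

48

Coplanarity requires XY · (XZ × XW) = 0.
XY = (170, 158, -204), XZ = (-136, -32, 136); the triple product is linear in z with coefficient 16048 and constant term -770304.
Setting it to zero: z = 48.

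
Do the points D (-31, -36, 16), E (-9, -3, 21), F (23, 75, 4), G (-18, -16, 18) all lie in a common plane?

No

With D as base: DE = (22, 33, 5), DF = (54, 111, -12), DG = (13, 20, 2).
DF × DG = (462, -264, -363).
DE · (DF × DG) = -363.
Since -363 ≠ 0, the four points are not coplanar.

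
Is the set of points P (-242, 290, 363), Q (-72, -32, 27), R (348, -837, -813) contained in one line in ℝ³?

PQ = (170, -322, -336), PR = (590, -1127, -1176).
Comparing components 3 and 1: (-336)(590) − (170)(-1176) = 1680 ≠ 0, so PQ and PR are not parallel and the points are not collinear.

No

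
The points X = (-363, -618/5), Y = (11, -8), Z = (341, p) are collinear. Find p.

The three points are collinear iff det[XY; XZ] = 0.
This determinant is linear in p: (374)p + (-35156) = 0, so p = 94.

94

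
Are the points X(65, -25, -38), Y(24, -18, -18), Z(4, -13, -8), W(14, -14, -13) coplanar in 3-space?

No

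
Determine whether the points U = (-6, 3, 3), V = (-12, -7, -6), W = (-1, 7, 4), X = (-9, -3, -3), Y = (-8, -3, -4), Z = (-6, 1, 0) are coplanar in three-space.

Yes

The plane through U, V, W has normal n = UV × UW = (26, -39, 26) and equation n·P = -195.
Checking the remaining points: n·X = -195, n·Y = -195, n·Z = -195.
All equal -195, so all 6 points lie in one plane.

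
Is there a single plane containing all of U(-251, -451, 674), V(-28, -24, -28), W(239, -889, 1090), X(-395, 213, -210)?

With U as base: UV = (223, 427, -702), UW = (490, -438, 416), UX = (-144, 664, -884).
UW × UX = (110968, 373256, 262288).
UV · (UW × UX) = 0.
The scalar triple product vanishes, so the four points are coplanar.

Yes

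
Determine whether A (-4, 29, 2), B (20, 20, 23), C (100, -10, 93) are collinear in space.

Yes

AB = (24, -9, 21), AC = (104, -39, 91).
Each component of AC is 13/3 times the corresponding component of AB, so AC = 13/3·AB and the points are collinear.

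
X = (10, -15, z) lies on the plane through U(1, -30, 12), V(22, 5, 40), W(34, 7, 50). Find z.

24

Coplanarity requires UV · (UW × UX) = 0.
UV = (21, 35, 28), UW = (33, 37, 38); the triple product is linear in z with coefficient -378 and constant term 9072.
Setting it to zero: z = 24.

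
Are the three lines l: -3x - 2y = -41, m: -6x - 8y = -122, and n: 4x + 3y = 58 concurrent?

The three lines meet at one point iff the augmented coefficient matrix [aᵢ bᵢ cᵢ] has rank < 3, i.e. its determinant vanishes.
Here the determinant is 0.
It vanishes, so the lines are concurrent at (7, 10).

Yes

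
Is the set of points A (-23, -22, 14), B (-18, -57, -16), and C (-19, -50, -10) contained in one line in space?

AB = (5, -35, -30), AC = (4, -28, -24).
AB × AC = (0, 0, 0).
The cross product vanishes, so the three points are collinear.

Yes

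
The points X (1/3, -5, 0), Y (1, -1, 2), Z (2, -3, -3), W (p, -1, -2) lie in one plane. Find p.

7/3

Normal to plane XYZ: n = (-16, 16/3, -16/3); plane equation n·P = -32.
Requiring n·W = -32: (-16)p + (16/3) = -32.
So p = 7/3.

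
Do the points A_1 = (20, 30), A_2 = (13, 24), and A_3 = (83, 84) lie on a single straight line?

A_1A_2 = (-7, -6), A_1A_3 = (63, 54).
det[A_1A_2; A_1A_3] = (-7)(54) − (-6)(63) = 0.
The determinant is zero, so the points are collinear.

Yes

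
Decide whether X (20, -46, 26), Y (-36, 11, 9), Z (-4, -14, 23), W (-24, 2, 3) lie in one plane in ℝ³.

No

A normal to the plane through X, Y, Z is n = XY × XZ = (373, 240, -424).
The plane has equation n·P = -14604. For W: n·W = -9744.
-9744 ≠ -14604, so W is off the plane.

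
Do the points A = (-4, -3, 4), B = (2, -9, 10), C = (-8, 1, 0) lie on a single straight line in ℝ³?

AB = (6, -6, 6), AC = (-4, 4, -4).
Each component of AC is -2/3 times the corresponding component of AB, so AC = -2/3·AB and the points are collinear.

Yes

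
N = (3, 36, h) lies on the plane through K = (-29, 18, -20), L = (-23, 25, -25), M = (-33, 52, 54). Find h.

Coplanarity requires KL · (KM × KN) = 0.
KL = (6, 7, -5), KM = (-4, 34, 74); the triple product is linear in h with coefficient 232 and constant term 19024.
Setting it to zero: h = -82.

-82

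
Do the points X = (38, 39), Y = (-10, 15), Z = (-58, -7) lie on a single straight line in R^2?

XY = (-48, -24), XZ = (-96, -46).
det[XY; XZ] = (-48)(-46) − (-24)(-96) = -96.
The determinant is nonzero, so they are not collinear.

No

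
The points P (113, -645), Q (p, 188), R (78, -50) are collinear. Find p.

64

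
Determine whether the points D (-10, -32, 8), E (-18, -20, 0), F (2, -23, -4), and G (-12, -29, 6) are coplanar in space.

A normal to the plane through D, E, F is n = DE × DF = (-72, -192, -216).
The plane has equation n·P = 5136. For G: n·G = 5136.
Equal, so G lies in the plane and all four are coplanar.

Yes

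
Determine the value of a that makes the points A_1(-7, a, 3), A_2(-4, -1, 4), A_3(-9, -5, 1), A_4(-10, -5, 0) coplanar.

The points are coplanar iff A_1A_2 · (A_1A_3 × A_1A_4) = 0.
Expanding, this is linear in a: (2)a + (10) = 0.
So a = -5.

-5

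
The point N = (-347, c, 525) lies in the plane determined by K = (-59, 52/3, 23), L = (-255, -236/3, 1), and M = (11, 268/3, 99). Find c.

The plane through K, L, M has equation −5712x + 13356y − 7392z = 398496.
Substituting N: (13356)c + (-1898736) = 398496, so c = 172.

172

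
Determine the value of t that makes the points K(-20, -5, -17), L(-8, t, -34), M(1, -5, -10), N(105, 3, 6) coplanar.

Coplanarity ⇔ det[KL; KM; KN] = 0.
Expanding, this is linear in t: (392)t + (-1568) = 0.
So t = 4.

4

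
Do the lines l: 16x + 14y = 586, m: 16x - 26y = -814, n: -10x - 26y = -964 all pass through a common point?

No

Lines aᵢx + bᵢy = cᵢ with pairwise distinct directions are concurrent exactly when det[aᵢ bᵢ cᵢ] = 0.
Here the determinant is -3840.
Nonzero, so no common point exists.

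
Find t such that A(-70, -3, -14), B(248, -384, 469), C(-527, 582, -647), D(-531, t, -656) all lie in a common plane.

585

The points are coplanar iff AB · (AC × AD) = 0.
Expanding, this is linear in t: (-19437)t + (11370645) = 0.
So t = 585.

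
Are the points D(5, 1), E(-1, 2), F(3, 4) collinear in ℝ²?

No

DE = (-6, 1), DF = (-2, 3).
Twice the signed area of △DEF is (-6)(3) − (1)(-2) = -16.
The area is nonzero, so the three points are not collinear.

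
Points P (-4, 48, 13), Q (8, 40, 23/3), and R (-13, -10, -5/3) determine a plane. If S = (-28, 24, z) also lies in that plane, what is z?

12

A normal to the plane is n = PQ × PR = (-192, 224, -768).
S lies in the plane iff n · PS = 0.
This gives (-768)z + (9216) = 0, so z = 12.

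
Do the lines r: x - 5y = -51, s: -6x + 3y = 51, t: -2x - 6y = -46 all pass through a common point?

No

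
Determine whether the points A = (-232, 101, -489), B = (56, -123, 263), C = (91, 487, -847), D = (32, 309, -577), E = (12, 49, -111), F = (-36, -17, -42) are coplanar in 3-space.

The plane through A, B, C has normal n = AB × AC = (-210080, 346000, 183520) and equation n·P = -6056720.
Checking the remaining points: n·D = -5699600, n·E = -5937680, n·F = -6026960.
Since n·D = -5699600 ≠ -6056720, D is off the plane and the points are not all coplanar.

No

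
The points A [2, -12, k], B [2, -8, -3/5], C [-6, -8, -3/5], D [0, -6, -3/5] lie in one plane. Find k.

-3/5

The points are coplanar iff AB · (AC × AD) = 0.
Expanding, this is linear in k: (16)k + (48/5) = 0.
So k = -3/5.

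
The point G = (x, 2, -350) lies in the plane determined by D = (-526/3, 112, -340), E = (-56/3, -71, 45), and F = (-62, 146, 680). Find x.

Coplanarity requires DE · (DF × DG) = 0.
DE = (470/3, -183, 385), DF = (340/3, 34, 1020); the triple product is linear in x with coefficient -199750 and constant term -67515500/3.
Setting it to zero: x = -338/3.

-338/3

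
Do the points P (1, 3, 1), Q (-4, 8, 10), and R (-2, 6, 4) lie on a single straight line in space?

No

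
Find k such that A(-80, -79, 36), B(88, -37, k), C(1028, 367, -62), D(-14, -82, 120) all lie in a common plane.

Normal to plane ACD: n = (37170, -99540, -32760); plane equation n·P = 3710700.
Requiring n·B = 3710700: (-32760)k + (6953940) = 3710700.
So k = 99.

99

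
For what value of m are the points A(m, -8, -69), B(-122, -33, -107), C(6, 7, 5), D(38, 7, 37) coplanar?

Coplanarity ⇔ det[AB; AC; AD] = 0.
Expanding, this is linear in m: (-1280)m + (-94720) = 0.
So m = -74.

-74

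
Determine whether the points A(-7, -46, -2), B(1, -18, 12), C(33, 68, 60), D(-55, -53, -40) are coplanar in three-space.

No

With A as base: AB = (8, 28, 14), AC = (40, 114, 62), AD = (-48, -7, -38).
AC × AD = (-3898, -1456, 5192).
AB · (AC × AD) = 736.
Since 736 ≠ 0, the four points are not coplanar.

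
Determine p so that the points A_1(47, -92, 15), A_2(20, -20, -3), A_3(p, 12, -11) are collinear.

Direction A_1A_2 = (-27, 72, -18). From the y-coordinate of A_3, the parameter along the line is τ = (12 − (-92))/72 = 13/9.
Then p = 47 + 13/9·(-27) = 8.

8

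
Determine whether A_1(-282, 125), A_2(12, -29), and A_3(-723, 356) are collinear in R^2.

Yes

A_1A_2 = (294, -154), A_1A_3 = (-441, 231).
Twice the signed area of △A_1A_2A_3 is (294)(231) − (-154)(-441) = 0.
The triangle is degenerate (zero area), so the points are collinear.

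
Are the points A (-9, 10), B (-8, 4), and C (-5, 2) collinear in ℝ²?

AB = (1, -6), AC = (4, -8).
If collinear, AC would be a scalar multiple of AB. But (1)·(-8) ≠ (-6)·(4) (difference 16), so they are not parallel; the points are not collinear.

No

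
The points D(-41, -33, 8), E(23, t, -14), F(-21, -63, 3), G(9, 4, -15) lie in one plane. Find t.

Normal to plane DFG: n = (875, 210, 2240); plane equation n·P = -24885.
Requiring n·E = -24885: (210)t + (-11235) = -24885.
So t = -65.

-65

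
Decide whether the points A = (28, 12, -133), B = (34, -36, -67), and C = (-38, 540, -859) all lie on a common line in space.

AB = (6, -48, 66), AC = (-66, 528, -726).
AB × AC = (0, 0, 0).
The cross product vanishes, so the three points are collinear.

Yes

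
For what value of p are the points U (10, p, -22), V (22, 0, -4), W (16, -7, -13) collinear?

Collinearity requires UV × UW = 0; each component is linear in p.
The x-component gives (9)p + (126) = 0, so p = -14.
The remaining components then also vanish.

-14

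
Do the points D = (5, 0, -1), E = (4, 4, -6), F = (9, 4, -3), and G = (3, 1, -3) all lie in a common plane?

A normal to the plane through D, E, F is n = DE × DF = (12, -22, -20).
The plane has equation n·P = 80. For G: n·G = 74.
74 ≠ 80, so G is off the plane.

No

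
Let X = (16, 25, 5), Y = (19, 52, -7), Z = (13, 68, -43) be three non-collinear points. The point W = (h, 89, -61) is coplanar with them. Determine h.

The plane through X, Y, Z has equation −780x + 180y + 210z = -6930.
Substituting W: (-780)h + (3210) = -6930, so h = 13.

13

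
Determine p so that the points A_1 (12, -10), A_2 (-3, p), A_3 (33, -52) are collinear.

The three points are collinear iff det[A_1A_2; A_1A_3] = 0.
This determinant is linear in p: (-21)p + (420) = 0, so p = 20.

20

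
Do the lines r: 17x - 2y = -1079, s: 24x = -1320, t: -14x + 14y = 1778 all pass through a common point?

The three lines meet at one point iff the augmented coefficient matrix [aᵢ bᵢ cᵢ] has rank < 3, i.e. its determinant vanishes.
Here the determinant is 0.
It vanishes, so the lines are concurrent at (-55, 72).

Yes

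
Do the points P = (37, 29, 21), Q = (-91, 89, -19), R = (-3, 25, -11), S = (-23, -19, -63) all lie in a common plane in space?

Yes

The four points are coplanar iff the 3×3 determinant with rows PQ, PR, PS is zero.
Rows: (-128, 60, -40), (-40, -4, -32), (-60, -48, -84).
Expanding along the first row: (-128)(-1200) − (60)(1440) + (-40)(1680) = 0.
Zero determinant ⇒ coplanar.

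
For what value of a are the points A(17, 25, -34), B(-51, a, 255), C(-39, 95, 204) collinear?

110

Collinearity requires AB × AC = 0; each component is linear in a.
The x-component gives (238)a + (-26180) = 0, so a = 110.
The remaining components then also vanish.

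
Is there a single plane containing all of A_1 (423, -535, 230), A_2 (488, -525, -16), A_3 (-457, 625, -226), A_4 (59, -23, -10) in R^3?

No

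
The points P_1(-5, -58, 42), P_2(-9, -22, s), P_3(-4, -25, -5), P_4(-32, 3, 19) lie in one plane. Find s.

2

The points are coplanar iff P_1P_2 · (P_1P_3 × P_1P_4) = 0.
Expanding, this is linear in s: (952)s + (-1904) = 0.
So s = 2.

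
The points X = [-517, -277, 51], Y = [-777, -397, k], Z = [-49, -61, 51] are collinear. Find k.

51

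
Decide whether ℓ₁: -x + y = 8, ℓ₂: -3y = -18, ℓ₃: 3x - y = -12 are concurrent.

Yes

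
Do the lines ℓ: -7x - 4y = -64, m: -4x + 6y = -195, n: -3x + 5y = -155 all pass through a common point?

Intersecting ℓ and m: solving the 2×2 system gives (x, y) = (582/29, -1109/58).
Substitute into n: (-3)(582/29) + (5)(-1109/58) = -9037/58.
But n requires -155 ≠ -9037/58, so the three lines have no common point.

No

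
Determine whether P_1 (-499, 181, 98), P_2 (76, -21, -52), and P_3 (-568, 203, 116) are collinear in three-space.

P_1P_2 = (575, -202, -150), P_1P_3 = (-69, 22, 18).
Comparing components 2 and 3: (-202)(18) − (-150)(22) = -336 ≠ 0, so P_1P_2 and P_1P_3 are not parallel and the points are not collinear.

No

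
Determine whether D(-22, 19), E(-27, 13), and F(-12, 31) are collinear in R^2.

Yes

DE = (-5, -6), DF = (10, 12).
det[DE; DF] = (-5)(12) − (-6)(10) = 0.
The determinant is zero, so the points are collinear.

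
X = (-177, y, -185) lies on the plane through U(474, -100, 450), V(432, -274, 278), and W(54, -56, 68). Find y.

-89

A normal to the plane is n = UV × UW = (74036, 56196, -74928).
X lies in the plane iff n · UX = 0.
This gives (56196)y + (5001444) = 0, so y = -89.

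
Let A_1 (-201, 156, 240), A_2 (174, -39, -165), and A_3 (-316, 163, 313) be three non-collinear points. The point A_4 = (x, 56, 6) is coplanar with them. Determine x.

37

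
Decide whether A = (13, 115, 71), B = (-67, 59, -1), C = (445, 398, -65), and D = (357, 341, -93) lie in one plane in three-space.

A normal to the plane through A, B, C is n = AB × AC = (27992, -41984, 1552).
The plane has equation n·P = -4354072. For D: n·D = -4467736.
-4467736 ≠ -4354072, so D is off the plane.

No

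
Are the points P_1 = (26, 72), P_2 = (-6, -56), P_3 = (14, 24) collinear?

P_1P_2 = (-32, -128), P_1P_3 = (-12, -48).
det[P_1P_2; P_1P_3] = (-32)(-48) − (-128)(-12) = 0.
The determinant is zero, so the points are collinear.

Yes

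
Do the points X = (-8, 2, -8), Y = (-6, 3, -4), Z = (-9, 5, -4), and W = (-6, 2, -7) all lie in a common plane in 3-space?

A normal to the plane through X, Y, Z is n = XY × XZ = (-8, -12, 7).
The plane has equation n·P = -16. For W: n·W = -25.
-25 ≠ -16, so W is off the plane.

No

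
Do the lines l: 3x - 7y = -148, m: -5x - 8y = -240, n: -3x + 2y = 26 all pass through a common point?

No

Intersecting l and m: solving the 2×2 system gives (x, y) = (496/59, 1460/59).
Substitute into n: (-3)(496/59) + (2)(1460/59) = 1432/59.
But n requires 26 ≠ 1432/59, so the three lines have no common point.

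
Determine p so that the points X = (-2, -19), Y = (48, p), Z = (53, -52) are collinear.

The three points are collinear iff det[XY; XZ] = 0.
This determinant is linear in p: (-55)p + (-2695) = 0, so p = -49.

-49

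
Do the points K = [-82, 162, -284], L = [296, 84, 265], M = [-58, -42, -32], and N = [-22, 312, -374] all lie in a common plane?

Yes

A normal to the plane through K, L, M is n = KL × KM = (92340, -82080, -75240).
The plane has equation n·P = 499320. For N: n·N = 499320.
Equal, so N lies in the plane and all four are coplanar.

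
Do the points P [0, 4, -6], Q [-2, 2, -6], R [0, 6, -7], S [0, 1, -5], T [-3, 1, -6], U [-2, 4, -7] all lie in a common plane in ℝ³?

No

The plane through P, Q, R has normal n = PQ × PR = (2, -2, -4) and equation n·X = 16.
Checking the remaining points: n·S = 18, n·T = 16, n·U = 16.
Since n·S = 18 ≠ 16, S is off the plane and the points are not all coplanar.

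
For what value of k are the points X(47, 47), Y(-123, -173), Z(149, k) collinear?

Collinearity: (Z − X) must be parallel to (Y − X) = (-170, -220).
Cross-multiplying the components: (k − 47)·(-170) = (102)·(-220).
Solving gives k = 179.

179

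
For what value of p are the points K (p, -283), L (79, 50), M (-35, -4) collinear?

-624

Collinearity: (K − L) must be parallel to (M − L) = (-114, -54).
Cross-multiplying the components: (p − 79)·(-54) = (-333)·(-114).
Solving gives p = -624.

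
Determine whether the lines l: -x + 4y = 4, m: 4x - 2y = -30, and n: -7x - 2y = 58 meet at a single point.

Yes

Intersecting l and m: solving the 2×2 system gives (x, y) = (-8, -1).
Substitute into n: (-7)(-8) + (-2)(-1) = 58.
This equals 58, so (-8, -1) lies on all three lines and they are concurrent.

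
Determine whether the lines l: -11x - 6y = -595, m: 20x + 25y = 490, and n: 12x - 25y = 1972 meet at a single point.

Intersecting l and m: solving the 2×2 system gives (x, y) = (77, -42).
Substitute into n: (12)(77) + (-25)(-42) = 1974.
But n requires 1972 ≠ 1974, so the three lines have no common point.

No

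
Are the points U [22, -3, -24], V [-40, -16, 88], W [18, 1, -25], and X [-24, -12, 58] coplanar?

Yes

With U as base: UV = (-62, -13, 112), UW = (-4, 4, -1), UX = (-46, -9, 82).
UW × UX = (319, 374, 220).
UV · (UW × UX) = 0.
The scalar triple product vanishes, so the four points are coplanar.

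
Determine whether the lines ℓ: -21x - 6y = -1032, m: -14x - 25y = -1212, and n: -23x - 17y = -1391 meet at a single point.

Intersecting ℓ and m: solving the 2×2 system gives (x, y) = (6176/147, 524/21).
Substitute into n: (-23)(6176/147) + (-17)(524/21) = -204404/147.
But n requires -1391 ≠ -204404/147, so the three lines have no common point.

No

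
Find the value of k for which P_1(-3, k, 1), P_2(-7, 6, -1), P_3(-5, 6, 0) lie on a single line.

6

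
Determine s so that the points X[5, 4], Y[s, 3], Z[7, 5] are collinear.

3

Collinearity: (Y − X) must be parallel to (Z − X) = (2, 1).
Cross-multiplying the components: (s − 5)·(1) = (-1)·(2).
Solving gives s = 3.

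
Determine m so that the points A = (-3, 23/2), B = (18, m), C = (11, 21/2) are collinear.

10

The three points are collinear iff det[AB; AC] = 0.
This determinant is linear in m: (-14)m + (140) = 0, so m = 10.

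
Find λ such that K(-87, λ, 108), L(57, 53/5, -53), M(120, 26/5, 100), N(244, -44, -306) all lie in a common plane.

254/5

The points are coplanar iff KL · (KM × KN) = 0.
Expanding, this is linear in λ: (-44550)λ + (2263140) = 0.
So λ = 254/5.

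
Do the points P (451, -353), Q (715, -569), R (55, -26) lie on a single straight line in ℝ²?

PQ = (264, -216), PR = (-396, 327).
If collinear, PR would be a scalar multiple of PQ. But (264)·(327) ≠ (-216)·(-396) (difference 792), so they are not parallel; the points are not collinear.

No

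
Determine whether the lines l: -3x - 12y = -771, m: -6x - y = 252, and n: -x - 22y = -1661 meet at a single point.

Yes

Lines aᵢx + bᵢy = cᵢ with pairwise distinct directions are concurrent exactly when det[aᵢ bᵢ cᵢ] = 0.
Here the determinant is 0.
It vanishes, so the lines are concurrent at (-55, 78).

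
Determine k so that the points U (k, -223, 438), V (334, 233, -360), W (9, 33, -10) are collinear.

-407

Direction VW = (-325, -200, 350). From the y-coordinate of U, the parameter along the line is τ = (-223 − 233)/(-200) = 57/25.
Then k = 334 + 57/25·(-325) = -407.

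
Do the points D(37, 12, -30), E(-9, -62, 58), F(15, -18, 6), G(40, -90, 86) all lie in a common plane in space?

The four points are coplanar iff the 3×3 determinant with rows DE, DF, DG is zero.
Rows: (-46, -74, 88), (-22, -30, 36), (3, -102, 116).
Expanding along the first row: (-46)(192) − (-74)(-2660) + (88)(2334) = -280.
Nonzero ⇒ not coplanar.

No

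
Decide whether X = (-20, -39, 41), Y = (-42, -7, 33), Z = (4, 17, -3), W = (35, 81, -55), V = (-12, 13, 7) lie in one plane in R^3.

Yes

The plane through X, Y, Z has normal n = XY × XZ = (-960, -1160, -2000) and equation n·P = -17560.
Checking the remaining points: n·W = -17560, n·V = -17560.
All equal -17560, so all 5 points lie in one plane.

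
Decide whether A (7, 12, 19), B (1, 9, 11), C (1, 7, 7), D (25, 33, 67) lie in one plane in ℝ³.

Yes

The four points are coplanar iff the 3×3 determinant with rows AB, AC, AD is zero.
Rows: (-6, -3, -8), (-6, -5, -12), (18, 21, 48).
Expanding along the first row: (-6)(12) − (-3)(-72) + (-8)(-36) = 0.
Zero determinant ⇒ coplanar.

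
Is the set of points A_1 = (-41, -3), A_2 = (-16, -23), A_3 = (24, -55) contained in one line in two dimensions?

A_1A_2 = (25, -20), A_1A_3 = (65, -52).
Checking proportionality: A_1A_3 = 13/5·A_1A_2, so the vectors are parallel and the points are collinear.

Yes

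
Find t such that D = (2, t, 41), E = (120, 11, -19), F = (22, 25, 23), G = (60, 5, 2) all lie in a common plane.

57

The points are coplanar iff DE · (DF × DG) = 0.
Expanding, this is linear in t: (462)t + (-26334) = 0.
So t = 57.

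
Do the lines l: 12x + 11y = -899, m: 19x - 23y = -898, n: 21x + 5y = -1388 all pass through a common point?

Yes

The three lines meet at one point iff the augmented coefficient matrix [aᵢ bᵢ cᵢ] has rank < 3, i.e. its determinant vanishes.
Here the determinant is 0.
It vanishes, so the lines are concurrent at (-63, -13).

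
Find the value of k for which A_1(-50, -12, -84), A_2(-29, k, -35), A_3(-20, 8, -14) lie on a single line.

Collinearity requires A_1A_2 × A_1A_3 = 0; each component is linear in k.
The x-component gives (70)k + (-140) = 0, so k = 2.
The remaining components then also vanish.

2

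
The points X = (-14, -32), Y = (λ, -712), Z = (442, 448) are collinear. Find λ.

The three points are collinear iff det[XY; XZ] = 0.
This determinant is linear in λ: (480)λ + (316800) = 0, so λ = -660.

-660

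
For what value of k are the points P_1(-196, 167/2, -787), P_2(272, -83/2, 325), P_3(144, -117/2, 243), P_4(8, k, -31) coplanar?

Normal to plane P_1P_2P_3: n = (29154, -103960, -23956); plane equation n·P = 4458528.
Requiring n·P_4 = 4458528: (-103960)k + (975868) = 4458528.
So k = -67/2.

-67/2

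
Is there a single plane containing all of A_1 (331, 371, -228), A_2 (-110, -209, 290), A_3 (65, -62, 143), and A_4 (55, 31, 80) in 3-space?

Yes

With A_1 as base: A_1A_2 = (-441, -580, 518), A_1A_3 = (-266, -433, 371), A_1A_4 = (-276, -340, 308).
A_1A_3 × A_1A_4 = (-7224, -20468, -29068).
A_1A_2 · (A_1A_3 × A_1A_4) = 0.
The scalar triple product vanishes, so the four points are coplanar.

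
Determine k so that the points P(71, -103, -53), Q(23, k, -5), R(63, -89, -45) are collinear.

-19

Direction PR = (-8, 14, 8). From the x-coordinate of Q, the parameter along the line is τ = (23 − 71)/(-8) = 6.
Then k = (-103) + 6·(14) = -19.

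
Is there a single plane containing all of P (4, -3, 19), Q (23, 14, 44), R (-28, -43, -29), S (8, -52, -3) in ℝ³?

A normal to the plane through P, Q, R is n = PQ × PR = (184, 112, -216).
The plane has equation n·X = -3704. For S: n·S = -3704.
Equal, so S lies in the plane and all four are coplanar.

Yes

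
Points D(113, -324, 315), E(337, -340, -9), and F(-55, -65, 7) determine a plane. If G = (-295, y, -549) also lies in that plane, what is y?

357

The plane through D, E, F has equation 88844x + 123424y + 55328z = -12521684.
Substituting G: (123424)y + (-56584052) = -12521684, so y = 357.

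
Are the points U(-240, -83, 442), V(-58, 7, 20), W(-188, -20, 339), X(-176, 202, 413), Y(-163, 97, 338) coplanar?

The plane through U, V, W has normal n = UV × UW = (17316, -3198, 6786) and equation n·P = -890994.
Checking the remaining points: n·X = -890994, n·Y = -839046.
Since n·Y = -839046 ≠ -890994, Y is off the plane and the points are not all coplanar.

No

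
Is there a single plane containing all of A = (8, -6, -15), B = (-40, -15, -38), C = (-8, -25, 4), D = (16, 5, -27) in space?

The four points are coplanar iff the 3×3 determinant with rows AB, AC, AD is zero.
Rows: (-48, -9, -23), (-16, -19, 19), (8, 11, -12).
Expanding along the first row: (-48)(19) − (-9)(40) + (-23)(-24) = 0.
Zero determinant ⇒ coplanar.

Yes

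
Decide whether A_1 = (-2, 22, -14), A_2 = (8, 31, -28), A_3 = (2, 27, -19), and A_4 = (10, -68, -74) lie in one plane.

With A_1 as base: A_1A_2 = (10, 9, -14), A_1A_3 = (4, 5, -5), A_1A_4 = (12, -90, -60).
A_1A_3 × A_1A_4 = (-750, 180, -420).
A_1A_2 · (A_1A_3 × A_1A_4) = 0.
The scalar triple product vanishes, so the four points are coplanar.

Yes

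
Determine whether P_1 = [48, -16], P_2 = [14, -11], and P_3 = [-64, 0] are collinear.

No

P_1P_2 = (-34, 5), P_1P_3 = (-112, 16).
If collinear, P_1P_3 would be a scalar multiple of P_1P_2. But (-34)·(16) ≠ (5)·(-112) (difference 16), so they are not parallel; the points are not collinear.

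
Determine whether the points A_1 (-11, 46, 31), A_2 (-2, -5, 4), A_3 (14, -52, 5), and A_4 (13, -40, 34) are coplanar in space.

With A_1 as base: A_1A_2 = (9, -51, -27), A_1A_3 = (25, -98, -26), A_1A_4 = (24, -86, 3).
A_1A_3 × A_1A_4 = (-2530, -699, 202).
A_1A_2 · (A_1A_3 × A_1A_4) = 7425.
Since 7425 ≠ 0, the four points are not coplanar.

No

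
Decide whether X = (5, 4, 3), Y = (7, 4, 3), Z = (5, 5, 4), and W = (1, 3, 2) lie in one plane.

With X as base: XY = (2, 0, 0), XZ = (0, 1, 1), XW = (-4, -1, -1).
XZ × XW = (0, -4, 4).
XY · (XZ × XW) = 0.
The scalar triple product vanishes, so the four points are coplanar.

Yes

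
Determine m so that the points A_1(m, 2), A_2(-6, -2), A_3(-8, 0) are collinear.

-10

Collinearity: (A_1 − A_2) must be parallel to (A_3 − A_2) = (-2, 2).
Cross-multiplying the components: (m − (-6))·(2) = (4)·(-2).
Solving gives m = -10.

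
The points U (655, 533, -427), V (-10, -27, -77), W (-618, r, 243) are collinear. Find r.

Direction UV = (-665, -560, 350). From the x-coordinate of W, the parameter along the line is τ = (-618 − 655)/(-665) = 67/35.
Then r = 533 + 67/35·(-560) = -539.

-539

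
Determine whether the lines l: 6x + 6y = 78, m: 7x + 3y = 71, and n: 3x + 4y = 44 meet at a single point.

Yes

Intersecting l and m: solving the 2×2 system gives (x, y) = (8, 5).
Substitute into n: (3)(8) + (4)(5) = 44.
This equals 44, so (8, 5) lies on all three lines and they are concurrent.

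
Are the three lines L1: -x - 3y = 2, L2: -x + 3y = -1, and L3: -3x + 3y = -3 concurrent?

Lines aᵢx + bᵢy = cᵢ with pairwise distinct directions are concurrent exactly when det[aᵢ bᵢ cᵢ] = 0.
Here the determinant is 18.
Nonzero, so no common point exists.

No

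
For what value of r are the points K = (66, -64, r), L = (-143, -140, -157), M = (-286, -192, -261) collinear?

Direction LM = (-143, -52, -104). From the x-coordinate of K, the parameter along the line is τ = (66 − (-143))/(-143) = -19/13.
Then r = (-157) + (-19/13)·(-104) = -5.

-5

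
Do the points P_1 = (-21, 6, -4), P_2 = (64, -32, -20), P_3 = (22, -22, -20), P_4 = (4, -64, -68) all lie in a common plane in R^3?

No

A normal to the plane through P_1, P_2, P_3 is n = P_1P_2 × P_1P_3 = (160, 672, -746).
The plane has equation n·P = 3656. For P_4: n·P_4 = 8360.
8360 ≠ 3656, so P_4 is off the plane.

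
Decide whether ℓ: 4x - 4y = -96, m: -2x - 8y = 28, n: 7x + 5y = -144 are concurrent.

Yes

Intersecting ℓ and m: solving the 2×2 system gives (x, y) = (-22, 2).
Substitute into n: (7)(-22) + (5)(2) = -144.
This equals -144, so (-22, 2) lies on all three lines and they are concurrent.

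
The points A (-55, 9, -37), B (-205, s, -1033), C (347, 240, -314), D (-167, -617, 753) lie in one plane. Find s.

The points are coplanar iff AB · (AC × AD) = 0.
Expanding, this is linear in s: (-286556)s + (226092684) = 0.
So s = 789.

789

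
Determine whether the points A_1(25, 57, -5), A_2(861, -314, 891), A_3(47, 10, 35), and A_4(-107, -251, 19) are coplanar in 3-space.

No

With A_1 as base: A_1A_2 = (836, -371, 896), A_1A_3 = (22, -47, 40), A_1A_4 = (-132, -308, 24).
A_1A_3 × A_1A_4 = (11192, -5808, -12980).
A_1A_2 · (A_1A_3 × A_1A_4) = -118800.
Since -118800 ≠ 0, the four points are not coplanar.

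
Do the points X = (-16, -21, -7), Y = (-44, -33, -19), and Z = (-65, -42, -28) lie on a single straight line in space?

Yes

XY = (-28, -12, -12), XZ = (-49, -21, -21).
Each component of XZ is 7/4 times the corresponding component of XY, so XZ = 7/4·XY and the points are collinear.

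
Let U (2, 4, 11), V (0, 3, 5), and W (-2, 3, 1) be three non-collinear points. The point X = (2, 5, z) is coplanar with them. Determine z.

Coplanarity requires UV · (UW × UX) = 0.
UV = (-2, -1, -6), UW = (-4, -1, -10); the triple product is linear in z with coefficient -2 and constant term 26.
Setting it to zero: z = 13.

13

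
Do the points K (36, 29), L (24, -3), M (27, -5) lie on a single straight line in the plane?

KL = (-12, -32), KM = (-9, -34).
det[KL; KM] = (-12)(-34) − (-32)(-9) = 120.
The determinant is nonzero, so they are not collinear.

No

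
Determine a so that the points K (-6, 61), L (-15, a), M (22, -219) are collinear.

151

Collinearity: (L − K) must be parallel to (M − K) = (28, -280).
Cross-multiplying the components: (a − 61)·(28) = (-9)·(-280).
Solving gives a = 151.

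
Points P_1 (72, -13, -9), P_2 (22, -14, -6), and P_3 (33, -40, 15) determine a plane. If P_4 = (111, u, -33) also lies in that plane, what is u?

14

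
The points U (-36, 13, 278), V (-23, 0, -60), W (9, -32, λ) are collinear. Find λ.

-892

Collinearity requires UV × UW = 0; each component is linear in λ.
The x-component gives (-13)λ + (-11596) = 0, so λ = -892.
The remaining components then also vanish.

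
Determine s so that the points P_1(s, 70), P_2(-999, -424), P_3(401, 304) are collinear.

-49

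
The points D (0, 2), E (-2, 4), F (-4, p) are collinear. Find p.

6

The three points are collinear iff det[DE; DF] = 0.
This determinant is linear in p: (-2)p + (12) = 0, so p = 6.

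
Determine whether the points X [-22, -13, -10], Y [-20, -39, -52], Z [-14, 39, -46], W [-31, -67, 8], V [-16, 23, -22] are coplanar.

The plane through X, Y, Z has normal n = XY × XZ = (3120, -264, 312) and equation n·P = -68328.
Checking the remaining points: n·W = -76536, n·V = -62856.
Since n·W = -76536 ≠ -68328, W is off the plane and the points are not all coplanar.

No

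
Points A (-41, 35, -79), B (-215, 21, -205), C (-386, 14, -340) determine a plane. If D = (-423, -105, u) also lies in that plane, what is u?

-175

A normal to the plane is n = AB × AC = (1008, -1944, -1176).
D lies in the plane iff n · AD = 0.
This gives (-1176)u + (-205800) = 0, so u = -175.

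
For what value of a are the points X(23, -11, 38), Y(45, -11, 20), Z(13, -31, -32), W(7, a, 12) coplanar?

-21

The points are coplanar iff XY · (XZ × XW) = 0.
Expanding, this is linear in a: (1720)a + (36120) = 0.
So a = -21.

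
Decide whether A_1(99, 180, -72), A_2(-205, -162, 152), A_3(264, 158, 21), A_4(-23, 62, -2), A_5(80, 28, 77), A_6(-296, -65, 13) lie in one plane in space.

Yes

The plane through A_1, A_2, A_3 has normal n = A_1A_2 × A_1A_3 = (-26878, 65232, 63118) and equation n·P = 4536342.
Checking the remaining points: n·A_4 = 4536342, n·A_5 = 4536342, n·A_6 = 4536342.
All equal 4536342, so all 6 points lie in one plane.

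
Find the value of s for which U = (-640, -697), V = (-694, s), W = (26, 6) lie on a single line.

-754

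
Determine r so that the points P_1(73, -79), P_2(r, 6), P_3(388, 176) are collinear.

178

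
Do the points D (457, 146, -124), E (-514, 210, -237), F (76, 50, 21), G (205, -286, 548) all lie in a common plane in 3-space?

Yes

With D as base: DE = (-971, 64, -113), DF = (-381, -96, 145), DG = (-252, -432, 672).
DF × DG = (-1872, 219492, 140400).
DE · (DF × DG) = 0.
The scalar triple product vanishes, so the four points are coplanar.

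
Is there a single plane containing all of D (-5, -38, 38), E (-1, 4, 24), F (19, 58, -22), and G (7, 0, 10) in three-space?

A normal to the plane through D, E, F is n = DE × DF = (-1176, -96, -624).
The plane has equation n·P = -14184. For G: n·G = -14472.
-14472 ≠ -14184, so G is off the plane.

No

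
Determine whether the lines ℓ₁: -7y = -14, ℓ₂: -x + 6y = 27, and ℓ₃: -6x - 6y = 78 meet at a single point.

Yes

Intersecting ℓ₁ and ℓ₂: solving the 2×2 system gives (x, y) = (-15, 2).
Substitute into ℓ₃: (-6)(-15) + (-6)(2) = 78.
This equals 78, so (-15, 2) lies on all three lines and they are concurrent.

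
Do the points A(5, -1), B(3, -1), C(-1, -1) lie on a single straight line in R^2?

AB = (-2, 0), AC = (-6, 0).
det[AB; AC] = (-2)(0) − (0)(-6) = 0.
The determinant is zero, so the points are collinear.

Yes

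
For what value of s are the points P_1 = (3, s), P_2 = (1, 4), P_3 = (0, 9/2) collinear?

3

Collinearity: (P_1 − P_2) must be parallel to (P_3 − P_2) = (-1, 1/2).
Cross-multiplying the components: (s − 4)·(-1) = (2)·(1/2).
Solving gives s = 3.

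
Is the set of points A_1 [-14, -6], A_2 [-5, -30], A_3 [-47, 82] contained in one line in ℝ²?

Yes

A_1A_2 = (9, -24), A_1A_3 = (-33, 88).
Checking proportionality: A_1A_3 = -11/3·A_1A_2, so the vectors are parallel and the points are collinear.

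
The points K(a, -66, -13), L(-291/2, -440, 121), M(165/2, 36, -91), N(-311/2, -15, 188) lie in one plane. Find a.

The points are coplanar iff KL · (KM × KN) = 0.
Expanding, this is linear in a: (-121992)a + (792948) = 0.
So a = 13/2.

13/2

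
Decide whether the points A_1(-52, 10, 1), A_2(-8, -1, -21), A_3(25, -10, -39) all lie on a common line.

No

A_1A_2 = (44, -11, -22), A_1A_3 = (77, -20, -40).
A_1A_2 × A_1A_3 = (0, 66, -33).
The cross product is nonzero, so the points do not lie on one line.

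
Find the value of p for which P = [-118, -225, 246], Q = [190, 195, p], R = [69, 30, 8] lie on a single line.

-146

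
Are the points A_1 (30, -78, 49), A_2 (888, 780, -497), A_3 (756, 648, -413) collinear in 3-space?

Yes

A_1A_2 = (858, 858, -546), A_1A_3 = (726, 726, -462).
A_1A_2 × A_1A_3 = (0, 0, 0).
The cross product vanishes, so the three points are collinear.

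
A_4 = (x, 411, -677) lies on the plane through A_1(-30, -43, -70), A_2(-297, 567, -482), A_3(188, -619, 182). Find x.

A normal to the plane is n = A_1A_2 × A_1A_3 = (-83592, -22532, 20812).
A_4 lies in the plane iff n · A_1A_4 = 0.
This gives (-83592)x + (-25370172) = 0, so x = -607/2.

-607/2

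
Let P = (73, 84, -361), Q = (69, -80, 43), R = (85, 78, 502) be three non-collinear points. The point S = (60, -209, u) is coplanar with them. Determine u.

-48

A normal to the plane is n = PQ × PR = (-139108, 8300, 1992).
S lies in the plane iff n · PS = 0.
This gives (1992)u + (95616) = 0, so u = -48.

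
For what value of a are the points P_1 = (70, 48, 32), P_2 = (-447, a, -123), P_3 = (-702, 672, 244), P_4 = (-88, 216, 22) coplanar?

The points are coplanar iff P_1P_2 · (P_1P_3 × P_1P_4) = 0.
Expanding, this is linear in a: (-41216)a + (28439040) = 0.
So a = 690.

690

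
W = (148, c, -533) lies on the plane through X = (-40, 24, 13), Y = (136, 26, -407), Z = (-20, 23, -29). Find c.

A normal to the plane is n = XY × XZ = (-504, -1008, -216).
W lies in the plane iff n · XW = 0.
This gives (-1008)c + (47376) = 0, so c = 47.

47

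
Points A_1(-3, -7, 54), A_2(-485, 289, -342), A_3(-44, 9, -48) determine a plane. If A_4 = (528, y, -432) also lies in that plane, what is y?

-457

Coplanarity requires A_1A_2 · (A_1A_3 × A_1A_4) = 0.
A_1A_2 = (-482, 296, -396), A_1A_3 = (-41, 16, -102); the triple product is linear in y with coefficient -32928 and constant term -15048096.
Setting it to zero: y = -457.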